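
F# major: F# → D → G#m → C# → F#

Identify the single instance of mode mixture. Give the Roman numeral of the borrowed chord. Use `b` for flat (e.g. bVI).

In F# major the diatonic chords are F#, G#m, A#m, B, C#, D#m, E#dim. F#, G#m and C# are all diatonic. D (D–F#–A) doesn't fit — on degree 6 F# major would have D#m (vi). D is the degree-6 chord of F# minor, so it is the borrowed bVI.

bVI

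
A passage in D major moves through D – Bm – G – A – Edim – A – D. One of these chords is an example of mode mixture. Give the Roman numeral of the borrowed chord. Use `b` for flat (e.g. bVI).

The diatonic triads in D major are D, Em, F#m, G, A, Bm, C#dim. D, Bm, G and A all belong to that set. Edim (E–G–Bb) doesn't fit — on degree 2 D major would have Em (ii). Edim is the degree-2 chord of D minor, so it is the borrowed ii°.

ii°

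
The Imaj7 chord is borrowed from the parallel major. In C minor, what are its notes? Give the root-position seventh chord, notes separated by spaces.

C E G B

Imaj7 is built on scale degree 1, which is C in both C minor and its parallel. In C major the chord on C is C–E–G–B.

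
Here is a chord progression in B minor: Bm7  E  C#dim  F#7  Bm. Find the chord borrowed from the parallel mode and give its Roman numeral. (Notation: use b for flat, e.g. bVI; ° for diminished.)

IV

In B minor (with V from harmonic minor) the diatonic chords are Bm, C#dim, D, Em, F#, G, A. Of the given chords, Bm7, C#dim, F#7 and Bm are diatonic. But E (E–G#–B) is foreign: the diatonic iv on degree 4 is Em, whereas E comes from B major. It is labeled IV.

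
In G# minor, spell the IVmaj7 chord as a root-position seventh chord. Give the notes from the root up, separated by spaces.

The root, C#, is scale degree 4 — the same note in G# minor and G# major; only the chord quality changes. Building the major-seventh chord from the parallel major on C#: C#–E#–G#–B#.

C# E# G# B#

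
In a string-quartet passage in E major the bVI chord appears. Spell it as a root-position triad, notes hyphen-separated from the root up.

Scale degree 6 in E major is C#. bVI uses the lowered form, C, taken from E minor. Building the major chord from the parallel minor on C: C–E–G.

C-E-G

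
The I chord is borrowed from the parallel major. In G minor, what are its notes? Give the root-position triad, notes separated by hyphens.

I is built on scale degree 1, which is G in both G minor and its parallel. In G major the chord on G is G–B–D.

G-B-D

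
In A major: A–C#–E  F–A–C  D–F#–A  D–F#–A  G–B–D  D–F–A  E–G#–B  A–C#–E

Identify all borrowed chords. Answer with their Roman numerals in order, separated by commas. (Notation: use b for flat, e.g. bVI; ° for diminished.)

A major has the diatonic set A, Bm, C#m, D, E, F#m, G#dim. A–C#–E = A, D–F#–A = D and E–G#–B = E all belong to that set. F–A–C doesn't fit — on degree 6 A major would have F#m (vi). F is the degree-6 chord of A minor, so it is the borrowed bVI. But G–B–D is foreign: the diatonic vii° on degree 7 is G#dim, whereas G comes from A minor. It is labeled bVII. But D–F–A is foreign: the diatonic IV on degree 4 is D, whereas Dm comes from A minor. It is labeled iv.

bVI, bVII, iv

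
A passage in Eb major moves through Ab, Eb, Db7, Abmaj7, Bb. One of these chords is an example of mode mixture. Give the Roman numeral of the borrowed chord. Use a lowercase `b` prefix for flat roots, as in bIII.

The diatonic triads in Eb major are Eb, Fm, Gm, Ab, Bb, Cm, Ddim. Ab, Eb, Abmaj7 and Bb all belong to that set. But Db7 (Db–F–Ab–Cb) is foreign: the diatonic vii° on degree 7 is Ddim, whereas Db7 comes from Eb minor. It is labeled bVII7.

bVII7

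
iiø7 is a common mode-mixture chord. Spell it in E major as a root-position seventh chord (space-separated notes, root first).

F# A C E

The root, F#, is scale degree 2 — the same note in E major and E minor; only the chord quality changes. Stacking thirds in E minor on F# gives F#–A–C–E.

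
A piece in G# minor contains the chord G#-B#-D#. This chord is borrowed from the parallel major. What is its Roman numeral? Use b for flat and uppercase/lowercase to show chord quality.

The root G# is the diatonic 1st degree of G# minor; the borrowing shows in the chord quality. Diatonically G# minor has G#m (i) on that degree; G#–B#–D# is instead the major chord native to G# major, so it takes the label I.

I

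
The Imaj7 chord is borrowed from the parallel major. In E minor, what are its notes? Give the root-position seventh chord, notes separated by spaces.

Imaj7 is built on scale degree 1, which is E in both E minor and its parallel. Stacking thirds in E major on E gives E–G#–B–D#.

E G# B D#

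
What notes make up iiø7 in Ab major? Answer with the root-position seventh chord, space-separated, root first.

Bb Db Fb Ab

The root, Bb, is scale degree 2 — the same note in Ab major and Ab minor; only the chord quality changes. In Ab minor the chord on Bb is Bb–Db–Fb–Ab.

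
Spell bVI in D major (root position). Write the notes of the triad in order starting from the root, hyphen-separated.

The root of bVI is the lowered 6th degree: B becomes Bb. Building the major chord from the parallel minor on Bb: Bb–D–F.

Bb-D-F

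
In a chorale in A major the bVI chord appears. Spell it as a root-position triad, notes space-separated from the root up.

F A C

The root of bVI is the lowered 6th degree: F# becomes F. In A minor the chord on F is F–A–C.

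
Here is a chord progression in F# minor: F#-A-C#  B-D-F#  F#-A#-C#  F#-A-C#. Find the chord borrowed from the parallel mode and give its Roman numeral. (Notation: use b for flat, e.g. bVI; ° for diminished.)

In F# minor (with V from harmonic minor) the diatonic chords are F#m, G#dim, A, Bm, C#, D, E. Of the given chords, F#–A–C# = F#m and B–D–F# = Bm are diatonic. But F#–A#–C# is foreign: the diatonic i on degree 1 is F#m, whereas F# comes from F# major. It is labeled I.

I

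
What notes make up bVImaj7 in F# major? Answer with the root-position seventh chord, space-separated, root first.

bVImaj7 is built on the lowered scale degree 6. In F# major degree 6 is D#; lowered it becomes D. In F# minor the chord on D is D–F#–A–C#.

D F# A C#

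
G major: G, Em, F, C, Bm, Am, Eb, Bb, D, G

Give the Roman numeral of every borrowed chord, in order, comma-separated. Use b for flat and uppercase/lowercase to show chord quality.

bVII, bVI, bIII

In G major the diatonic chords are G, Am, Bm, C, D, Em, F#dim. G, Em, C, Bm, Am and D are all diatonic. F (F–A–C) doesn't fit — on degree 7 G major would have F#dim (vii°). F is the degree-7 chord of G minor, so it is the borrowed bVII. Eb (Eb–G–Bb) is not: scale degree 6 in G major carries Em (vi). In G minor the chord on that degree is Eb, so here it functions as bVI, borrowed from the parallel minor. But Bb (Bb–D–F) is foreign: the diatonic iii on degree 3 is Bm, whereas Bb comes from G minor. It is labeled bIII.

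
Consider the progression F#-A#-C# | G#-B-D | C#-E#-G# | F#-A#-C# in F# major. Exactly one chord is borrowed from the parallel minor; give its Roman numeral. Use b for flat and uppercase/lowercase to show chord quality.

In F# major the diatonic chords are F#, G#m, A#m, B, C#, D#m, E#dim. F#–A#–C# = F# and C#–E#–G# = C# are both diatonic. G#–B–D doesn't fit — on degree 2 F# major would have G#m (ii). G#dim is the degree-2 chord of F# minor, so it is the borrowed ii°.

ii°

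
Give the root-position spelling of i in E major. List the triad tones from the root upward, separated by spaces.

E G B

i is built on scale degree 1, which is E in both E major and its parallel. Building the minor chord from the parallel minor on E: E–G–B.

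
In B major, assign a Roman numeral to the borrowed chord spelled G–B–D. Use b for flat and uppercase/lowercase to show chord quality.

bVI

In B major scale degree 6 is G#; G is its lowered form, from B minor. The diatonic chord on degree 6 would be G#m (vi), but G–B–D is the major chord from B minor. As a borrowed chord it is labeled bVI.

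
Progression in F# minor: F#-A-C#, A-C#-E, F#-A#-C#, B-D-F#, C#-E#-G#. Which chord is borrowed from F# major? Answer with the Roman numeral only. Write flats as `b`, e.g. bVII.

F# minor has the diatonic set F#m, G#dim, A, Bm, C#, D, E (with V from harmonic minor). F#–A–C# = F#m, A–C#–E = A, B–D–F# = Bm and C#–E#–G# = C# all belong to that set. But F#–A#–C# is foreign: the diatonic i on degree 1 is F#m, whereas F# comes from F# major. It is labeled I.

I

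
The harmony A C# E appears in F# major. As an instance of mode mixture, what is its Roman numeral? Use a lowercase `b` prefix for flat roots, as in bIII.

In F# major scale degree 3 is A#; A is its lowered form, from F# minor. Diatonically F# major has A#m (iii) on that degree; A–C#–E is instead the major chord native to F# minor, so it takes the label bIII.

bIII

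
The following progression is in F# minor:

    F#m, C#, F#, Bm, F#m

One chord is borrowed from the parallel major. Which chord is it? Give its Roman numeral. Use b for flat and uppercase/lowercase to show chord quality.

In F# minor (with V from harmonic minor) the diatonic chords are F#m, G#dim, A, Bm, C#, D, E. F#m, C# and Bm all belong to that set. But F# (F#–A#–C#) is foreign: the diatonic i on degree 1 is F#m, whereas F# comes from F# major. It is labeled I.

I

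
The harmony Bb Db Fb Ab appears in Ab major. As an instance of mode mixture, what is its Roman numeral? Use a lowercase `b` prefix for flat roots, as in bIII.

iiø7

Bb is scale degree 2 in Ab major. Bb–Db–Fb–Ab is a half-diminished-seventh chord — the form found in Ab minor, not the diatonic ii (Bbm). Borrowed into Ab major it is written iiø7.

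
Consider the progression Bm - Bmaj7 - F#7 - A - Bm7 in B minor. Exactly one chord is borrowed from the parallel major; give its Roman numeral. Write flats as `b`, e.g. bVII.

Imaj7

In B minor (with V from harmonic minor) the diatonic chords are Bm, C#dim, D, Em, F#, G, A. Bm, F#7, A and Bm7 are all diatonic. Bmaj7 (B–D#–F#–A#) is not: scale degree 1 in B minor carries Bm (i). In B major the chord on that degree is Bmaj7, so here it functions as Imaj7, borrowed from the parallel major.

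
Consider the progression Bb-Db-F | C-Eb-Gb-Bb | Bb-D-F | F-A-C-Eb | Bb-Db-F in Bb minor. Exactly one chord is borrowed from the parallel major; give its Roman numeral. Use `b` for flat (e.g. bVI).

I

In Bb minor (with V from harmonic minor) the diatonic chords are Bbm, Cdim, Db, Ebm, F, Gb, Ab. Bb–Db–F = Bbm, C–Eb–Gb–Bb = Cm7b5 and F–A–C–Eb = F7 all belong to that set. Bb–D–F doesn't fit — on degree 1 Bb minor would have Bbm (i). Bb is the degree-1 chord of Bb major, so it is the borrowed I.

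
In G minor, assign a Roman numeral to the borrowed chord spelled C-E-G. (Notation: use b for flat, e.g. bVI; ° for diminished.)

IV

The root C is the diatonic 4th degree of G minor; the borrowing shows in the chord quality. Diatonically G minor has Cm (iv) on that degree; C–E–G is instead the major chord native to G major, so it takes the label IV.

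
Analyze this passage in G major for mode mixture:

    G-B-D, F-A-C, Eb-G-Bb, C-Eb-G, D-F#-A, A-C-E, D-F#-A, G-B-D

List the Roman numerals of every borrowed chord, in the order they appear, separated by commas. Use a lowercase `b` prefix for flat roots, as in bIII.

bVII, bVI, iv

G major has the diatonic set G, Am, Bm, C, D, Em, F#dim. Of the given chords, G–B–D = G, D–F#–A = D and A–C–E = Am are diatonic. F–A–C is not: scale degree 7 in G major carries F#dim (vii°). In G minor the chord on that degree is F, so here it functions as bVII, borrowed from the parallel minor. Eb–G–Bb is not: scale degree 6 in G major carries Em (vi). In G minor the chord on that degree is Eb, so here it functions as bVI, borrowed from the parallel minor. C–Eb–G doesn't fit — on degree 4 G major would have C (IV). Cm is the degree-4 chord of G minor, so it is the borrowed iv.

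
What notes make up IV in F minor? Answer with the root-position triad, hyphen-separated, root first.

IV is built on scale degree 4, which is Bb in both F minor and its parallel. Stacking thirds in F major on Bb gives Bb–D–F.

Bb-D-F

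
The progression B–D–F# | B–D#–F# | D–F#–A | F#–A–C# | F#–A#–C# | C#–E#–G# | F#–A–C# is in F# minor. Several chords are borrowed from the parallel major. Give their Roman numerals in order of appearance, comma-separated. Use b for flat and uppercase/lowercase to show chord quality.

IV, I

F# minor has the diatonic set F#m, G#dim, A, Bm, C#, D, E (with V from harmonic minor). Of the given chords, B–D–F# = Bm, D–F#–A = D, F#–A–C# = F#m and C#–E#–G# = C# are diatonic. B–D#–F# doesn't fit — on degree 4 F# minor would have Bm (iv). B is the degree-4 chord of F# major, so it is the borrowed IV. But F#–A#–C# is foreign: the diatonic i on degree 1 is F#m, whereas F# comes from F# major. It is labeled I.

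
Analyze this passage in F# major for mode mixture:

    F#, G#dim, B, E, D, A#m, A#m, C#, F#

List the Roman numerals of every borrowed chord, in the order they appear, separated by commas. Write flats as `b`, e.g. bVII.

The diatonic triads in F# major are F#, G#m, A#m, B, C#, D#m, E#dim. F#, B, A#m and C# are all diatonic. G#dim (G#–B–D) is not: scale degree 2 in F# major carries G#m (ii). In F# minor the chord on that degree is G#dim, so here it functions as ii°, borrowed from the parallel minor. E (E–G#–B) doesn't fit — on degree 7 F# major would have E#dim (vii°). E is the degree-7 chord of F# minor, so it is the borrowed bVII. But D (D–F#–A) is foreign: the diatonic vi on degree 6 is D#m, whereas D comes from F# minor. It is labeled bVI.

ii°, bVII, bVI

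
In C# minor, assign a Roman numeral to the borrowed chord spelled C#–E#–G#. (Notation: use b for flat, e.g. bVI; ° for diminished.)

The root C# is the diatonic 1st degree of C# minor; the borrowing shows in the chord quality. Diatonically C# minor has C#m (i) on that degree; C#–E#–G# is instead the major chord native to C# major, so it takes the label I.

I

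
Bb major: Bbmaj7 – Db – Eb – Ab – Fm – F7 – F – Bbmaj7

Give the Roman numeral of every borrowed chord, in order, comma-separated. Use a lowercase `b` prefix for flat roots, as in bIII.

bIII, bVII, v

In Bb major the diatonic chords are Bb, Cm, Dm, Eb, F, Gm, Adim. Bbmaj7, Eb, F7 and F are all diatonic. Db (Db–F–Ab) is not: scale degree 3 in Bb major carries Dm (iii). In Bb minor the chord on that degree is Db, so here it functions as bIII, borrowed from the parallel minor. But Ab (Ab–C–Eb) is foreign: the diatonic vii° on degree 7 is Adim, whereas Ab comes from Bb minor. It is labeled bVII. Fm (F–Ab–C) is not: scale degree 5 in Bb major carries F (V). In Bb minor the chord on that degree is Fm, so here it functions as v, borrowed from the parallel minor.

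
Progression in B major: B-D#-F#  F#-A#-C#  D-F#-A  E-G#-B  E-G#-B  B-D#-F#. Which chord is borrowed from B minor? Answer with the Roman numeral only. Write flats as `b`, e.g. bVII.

bIII

The diatonic triads in B major are B, C#m, D#m, E, F#, G#m, A#dim. B–D#–F# = B, F#–A#–C# = F# and E–G#–B = E all belong to that set. D–F#–A doesn't fit — on degree 3 B major would have D#m (iii). D is the degree-3 chord of B minor, so it is the borrowed bIII.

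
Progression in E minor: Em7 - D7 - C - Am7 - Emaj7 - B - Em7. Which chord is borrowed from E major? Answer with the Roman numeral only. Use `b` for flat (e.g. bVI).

In E minor (with V from harmonic minor) the diatonic chords are Em, F#dim, G, Am, B, C, D. Of the given chords, Em7, D7, C, Am7 and B are diatonic. Emaj7 (E–G#–B–D#) doesn't fit — on degree 1 E minor would have Em (i). Emaj7 is the degree-1 chord of E major, so it is the borrowed Imaj7.

Imaj7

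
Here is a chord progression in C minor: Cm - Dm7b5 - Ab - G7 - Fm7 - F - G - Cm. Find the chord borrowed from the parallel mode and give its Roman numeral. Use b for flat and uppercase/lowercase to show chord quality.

IV

C minor has the diatonic set Cm, Ddim, Eb, Fm, G, Ab, Bb (with V from harmonic minor). Cm, Dm7b5, Ab, G7, Fm7 and G are all diatonic. F (F–A–C) is not: scale degree 4 in C minor carries Fm (iv). In C major the chord on that degree is F, so here it functions as IV, borrowed from the parallel major.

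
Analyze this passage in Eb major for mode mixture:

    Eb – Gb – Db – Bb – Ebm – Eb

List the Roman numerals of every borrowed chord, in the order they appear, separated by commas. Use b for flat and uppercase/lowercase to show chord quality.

bIII, bVII, i

Eb major has the diatonic set Eb, Fm, Gm, Ab, Bb, Cm, Ddim. Eb and Bb are both diatonic. Gb (Gb–Bb–Db) doesn't fit — on degree 3 Eb major would have Gm (iii). Gb is the degree-3 chord of Eb minor, so it is the borrowed bIII. Db (Db–F–Ab) is not: scale degree 7 in Eb major carries Ddim (vii°). In Eb minor the chord on that degree is Db, so here it functions as bVII, borrowed from the parallel minor. But Ebm (Eb–Gb–Bb) is foreign: the diatonic I on degree 1 is Eb, whereas Ebm comes from Eb minor. It is labeled i.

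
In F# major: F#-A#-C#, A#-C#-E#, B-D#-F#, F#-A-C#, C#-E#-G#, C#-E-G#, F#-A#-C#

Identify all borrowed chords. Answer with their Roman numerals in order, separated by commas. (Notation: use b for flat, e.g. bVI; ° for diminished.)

In F# major the diatonic chords are F#, G#m, A#m, B, C#, D#m, E#dim. F#–A#–C# = F#, A#–C#–E# = A#m, B–D#–F# = B and C#–E#–G# = C# all belong to that set. F#–A–C# doesn't fit — on degree 1 F# major would have F# (I). F#m is the degree-1 chord of F# minor, so it is the borrowed i. C#–E–G# is not: scale degree 5 in F# major carries C# (V). In F# minor the chord on that degree is C#m, so here it functions as v, borrowed from the parallel minor.

i, v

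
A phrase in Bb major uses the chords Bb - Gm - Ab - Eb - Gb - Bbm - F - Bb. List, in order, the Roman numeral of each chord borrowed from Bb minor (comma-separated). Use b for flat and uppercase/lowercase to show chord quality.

bVII, bVI, i

The diatonic triads in Bb major are Bb, Cm, Dm, Eb, F, Gm, Adim. Bb, Gm, Eb and F all belong to that set. Ab (Ab–C–Eb) is not: scale degree 7 in Bb major carries Adim (vii°). In Bb minor the chord on that degree is Ab, so here it functions as bVII, borrowed from the parallel minor. But Gb (Gb–Bb–Db) is foreign: the diatonic vi on degree 6 is Gm, whereas Gb comes from Bb minor. It is labeled bVI. Bbm (Bb–Db–F) is not: scale degree 1 in Bb major carries Bb (I). In Bb minor the chord on that degree is Bbm, so here it functions as i, borrowed from the parallel minor.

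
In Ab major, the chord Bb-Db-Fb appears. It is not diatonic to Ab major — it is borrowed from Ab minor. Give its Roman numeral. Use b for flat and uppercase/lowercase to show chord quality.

Bb is scale degree 2 in Ab major. The diatonic chord on degree 2 would be Bbm (ii), but Bb–Db–Fb is the diminished chord from Ab minor. As a borrowed chord it is labeled ii°.

ii°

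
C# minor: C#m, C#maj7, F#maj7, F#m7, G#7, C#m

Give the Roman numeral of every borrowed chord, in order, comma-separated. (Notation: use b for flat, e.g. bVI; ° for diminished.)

In C# minor (with V from harmonic minor) the diatonic chords are C#m, D#dim, E, F#m, G#, A, B. Of the given chords, C#m, F#m7 and G#7 are diatonic. But C#maj7 (C#–E#–G#–B#) is foreign: the diatonic i on degree 1 is C#m, whereas C#maj7 comes from C# major. It is labeled Imaj7. F#maj7 (F#–A#–C#–E#) is not: scale degree 4 in C# minor carries F#m (iv). In C# major the chord on that degree is F#maj7, so here it functions as IVmaj7, borrowed from the parallel major.

Imaj7, IVmaj7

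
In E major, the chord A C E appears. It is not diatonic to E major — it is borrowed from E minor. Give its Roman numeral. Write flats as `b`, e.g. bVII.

iv

A is scale degree 4 in E major. Diatonically E major has A (IV) on that degree; A–C–E is instead the minor chord native to E minor, so it takes the label iv.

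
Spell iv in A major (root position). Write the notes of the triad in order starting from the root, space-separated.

iv is built on scale degree 4, which is D in both A major and its parallel. Stacking thirds in A minor on D gives D–F–A.

D F A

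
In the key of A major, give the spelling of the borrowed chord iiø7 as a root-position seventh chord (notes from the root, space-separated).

The root, B, is scale degree 2 — the same note in A major and A minor; only the chord quality changes. In A minor the chord on B is B–D–F–A.

B D F A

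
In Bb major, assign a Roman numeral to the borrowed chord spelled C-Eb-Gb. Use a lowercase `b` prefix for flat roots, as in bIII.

ii°

The root C is the diatonic 2nd degree of Bb major; the borrowing shows in the chord quality. Diatonically Bb major has Cm (ii) on that degree; C–Eb–Gb is instead the diminished chord native to Bb minor, so it takes the label ii°.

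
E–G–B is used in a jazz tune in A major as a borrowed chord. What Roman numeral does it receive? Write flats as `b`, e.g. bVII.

v

E is scale degree 5 in A major. The diatonic chord on degree 5 would be E (V), but E–G–B is the minor chord from A minor. As a borrowed chord it is labeled v.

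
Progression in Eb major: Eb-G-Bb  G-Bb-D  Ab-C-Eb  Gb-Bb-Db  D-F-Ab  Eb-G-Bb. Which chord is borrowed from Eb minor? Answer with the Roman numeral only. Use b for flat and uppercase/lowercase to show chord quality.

Eb major has the diatonic set Eb, Fm, Gm, Ab, Bb, Cm, Ddim. Eb–G–Bb = Eb, G–Bb–D = Gm, Ab–C–Eb = Ab and D–F–Ab = Ddim all belong to that set. Gb–Bb–Db is not: scale degree 3 in Eb major carries Gm (iii). In Eb minor the chord on that degree is Gb, so here it functions as bIII, borrowed from the parallel minor.

bIII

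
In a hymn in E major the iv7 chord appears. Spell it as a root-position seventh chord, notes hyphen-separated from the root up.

The root, A, is scale degree 4 — the same note in E major and E minor; only the chord quality changes. Building the minor-seventh chord from the parallel minor on A: A–C–E–G.

A-C-E-G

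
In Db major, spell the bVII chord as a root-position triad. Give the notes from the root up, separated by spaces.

Cb Eb Gb

bVII is built on the lowered scale degree 7. In Db major degree 7 is C; lowered it becomes Cb. In Db minor the chord on Cb is Cb–Eb–Gb.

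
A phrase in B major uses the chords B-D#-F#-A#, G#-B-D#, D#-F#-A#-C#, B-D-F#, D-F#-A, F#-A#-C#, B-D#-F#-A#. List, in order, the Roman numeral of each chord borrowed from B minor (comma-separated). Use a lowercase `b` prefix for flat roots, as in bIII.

B major has the diatonic set B, C#m, D#m, E, F#, G#m, A#dim. B–D#–F#–A# = Bmaj7, G#–B–D# = G#m, D#–F#–A#–C# = D#m7 and F#–A#–C# = F# all belong to that set. B–D–F# doesn't fit — on degree 1 B major would have B (I). Bm is the degree-1 chord of B minor, so it is the borrowed i. D–F#–A doesn't fit — on degree 3 B major would have D#m (iii). D is the degree-3 chord of B minor, so it is the borrowed bIII.

i, bIII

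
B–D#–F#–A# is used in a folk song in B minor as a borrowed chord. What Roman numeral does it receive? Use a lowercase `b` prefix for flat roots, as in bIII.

Imaj7

B is scale degree 1 in B minor. Diatonically B minor has Bm (i) on that degree; B–D#–F#–A# is instead the major-seventh chord native to B major, so it takes the label Imaj7.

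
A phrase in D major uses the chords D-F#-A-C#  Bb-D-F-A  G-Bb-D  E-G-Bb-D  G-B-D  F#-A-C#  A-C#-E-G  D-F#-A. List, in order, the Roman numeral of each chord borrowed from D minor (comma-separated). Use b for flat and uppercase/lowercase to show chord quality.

bVImaj7, iv, iiø7

The diatonic triads in D major are D, Em, F#m, G, A, Bm, C#dim. D–F#–A–C# = Dmaj7, G–B–D = G, F#–A–C# = F#m, A–C#–E–G = A7 and D–F#–A = D all belong to that set. Bb–D–F–A doesn't fit — on degree 6 D major would have Bm (vi). Bbmaj7 is the degree-6 chord of D minor, so it is the borrowed bVImaj7. But G–Bb–D is foreign: the diatonic IV on degree 4 is G, whereas Gm comes from D minor. It is labeled iv. But E–G–Bb–D is foreign: the diatonic ii on degree 2 is Em, whereas Em7b5 comes from D minor. It is labeled iiø7.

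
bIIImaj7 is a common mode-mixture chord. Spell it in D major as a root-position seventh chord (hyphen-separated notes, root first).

The root of bIIImaj7 is the lowered 3rd degree: F# becomes F. Building the major-seventh chord from the parallel minor on F: F–A–C–E.

F-A-C-E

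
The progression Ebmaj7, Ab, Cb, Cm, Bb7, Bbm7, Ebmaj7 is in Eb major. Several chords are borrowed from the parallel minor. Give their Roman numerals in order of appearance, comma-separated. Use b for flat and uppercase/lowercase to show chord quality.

The diatonic triads in Eb major are Eb, Fm, Gm, Ab, Bb, Cm, Ddim. Of the given chords, Ebmaj7, Ab, Cm and Bb7 are diatonic. Cb (Cb–Eb–Gb) doesn't fit — on degree 6 Eb major would have Cm (vi). Cb is the degree-6 chord of Eb minor, so it is the borrowed bVI. Bbm7 (Bb–Db–F–Ab) doesn't fit — on degree 5 Eb major would have Bb (V). Bbm7 is the degree-5 chord of Eb minor, so it is the borrowed v7.

bVI, v7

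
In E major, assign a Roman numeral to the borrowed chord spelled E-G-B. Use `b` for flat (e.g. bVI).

The root E is the diatonic 1st degree of E major; the borrowing shows in the chord quality. The diatonic chord on degree 1 would be E (I), but E–G–B is the minor chord from E minor. As a borrowed chord it is labeled i.

i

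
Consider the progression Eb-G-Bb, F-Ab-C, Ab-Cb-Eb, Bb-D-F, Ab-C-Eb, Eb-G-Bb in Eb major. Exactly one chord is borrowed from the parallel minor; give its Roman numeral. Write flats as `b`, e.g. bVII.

iv

In Eb major the diatonic chords are Eb, Fm, Gm, Ab, Bb, Cm, Ddim. Eb–G–Bb = Eb, F–Ab–C = Fm, Bb–D–F = Bb and Ab–C–Eb = Ab are all diatonic. But Ab–Cb–Eb is foreign: the diatonic IV on degree 4 is Ab, whereas Abm comes from Eb minor. It is labeled iv.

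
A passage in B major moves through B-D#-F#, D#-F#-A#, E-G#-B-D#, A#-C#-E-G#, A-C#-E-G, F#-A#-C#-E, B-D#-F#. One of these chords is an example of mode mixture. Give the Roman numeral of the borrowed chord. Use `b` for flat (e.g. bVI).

B major has the diatonic set B, C#m, D#m, E, F#, G#m, A#dim. Of the given chords, B–D#–F# = B, D#–F#–A# = D#m, E–G#–B–D# = Emaj7, A#–C#–E–G# = A#m7b5 and F#–A#–C#–E = F#7 are diatonic. A–C#–E–G doesn't fit — on degree 7 B major would have A#dim (vii°). A7 is the degree-7 chord of B minor, so it is the borrowed bVII7.

bVII7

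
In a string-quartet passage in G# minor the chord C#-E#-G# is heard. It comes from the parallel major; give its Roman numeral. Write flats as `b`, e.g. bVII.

The root C# is the diatonic 4th degree of G# minor; the borrowing shows in the chord quality. C#–E#–G# is a major chord — the form found in G# major, not the diatonic iv (C#m). Borrowed into G# minor it is written IV.

IV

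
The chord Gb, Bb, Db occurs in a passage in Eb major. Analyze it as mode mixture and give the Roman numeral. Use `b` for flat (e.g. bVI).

Gb is the lowered form of scale degree 3 in Eb major (the diatonic degree 3 is G). Diatonically Eb major has Gm (iii) on that degree; Gb–Bb–Db is instead the major chord native to Eb minor, so it takes the label bIII.

bIII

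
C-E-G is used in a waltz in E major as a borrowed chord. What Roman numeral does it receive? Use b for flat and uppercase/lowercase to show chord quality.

In E major scale degree 6 is C#; C is its lowered form, from E minor. Diatonically E major has C#m (vi) on that degree; C–E–G is instead the major chord native to E minor, so it takes the label bVI.

bVI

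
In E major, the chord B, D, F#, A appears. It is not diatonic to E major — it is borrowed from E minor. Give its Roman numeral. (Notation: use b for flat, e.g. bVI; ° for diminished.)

v7

The root B is the diatonic 5th degree of E major; the borrowing shows in the chord quality. B–D–F#–A is a minor-seventh chord — the form found in E minor, not the diatonic V (B). Borrowed into E major it is written v7.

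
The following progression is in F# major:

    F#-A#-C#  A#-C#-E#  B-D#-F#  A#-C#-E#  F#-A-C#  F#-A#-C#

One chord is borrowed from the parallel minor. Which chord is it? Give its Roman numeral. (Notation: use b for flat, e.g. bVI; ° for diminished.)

The diatonic triads in F# major are F#, G#m, A#m, B, C#, D#m, E#dim. F#–A#–C# = F#, A#–C#–E# = A#m and B–D#–F# = B all belong to that set. F#–A–C# doesn't fit — on degree 1 F# major would have F# (I). F#m is the degree-1 chord of F# minor, so it is the borrowed i.

i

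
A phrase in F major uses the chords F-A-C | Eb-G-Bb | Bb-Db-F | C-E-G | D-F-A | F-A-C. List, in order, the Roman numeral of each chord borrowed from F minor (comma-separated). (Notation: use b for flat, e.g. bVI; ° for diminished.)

F major has the diatonic set F, Gm, Am, Bb, C, Dm, Edim. F–A–C = F, C–E–G = C and D–F–A = Dm all belong to that set. Eb–G–Bb is not: scale degree 7 in F major carries Edim (vii°). In F minor the chord on that degree is Eb, so here it functions as bVII, borrowed from the parallel minor. Bb–Db–F is not: scale degree 4 in F major carries Bb (IV). In F minor the chord on that degree is Bbm, so here it functions as iv, borrowed from the parallel minor.

bVII, iv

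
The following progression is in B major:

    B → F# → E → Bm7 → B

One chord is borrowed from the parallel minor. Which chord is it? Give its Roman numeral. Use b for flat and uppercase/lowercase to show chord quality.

In B major the diatonic chords are B, C#m, D#m, E, F#, G#m, A#dim. B, F# and E are all diatonic. Bm7 (B–D–F#–A) is not: scale degree 1 in B major carries B (I). In B minor the chord on that degree is Bm7, so here it functions as i7, borrowed from the parallel minor.

i7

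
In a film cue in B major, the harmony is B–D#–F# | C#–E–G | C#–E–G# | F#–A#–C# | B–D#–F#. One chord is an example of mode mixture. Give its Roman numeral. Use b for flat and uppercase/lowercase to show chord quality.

ii°

The diatonic triads in B major are B, C#m, D#m, E, F#, G#m, A#dim. B–D#–F# = B, C#–E–G# = C#m and F#–A#–C# = F# are all diatonic. C#–E–G is not: scale degree 2 in B major carries C#m (ii). In B minor the chord on that degree is C#dim, so here it functions as ii°, borrowed from the parallel minor.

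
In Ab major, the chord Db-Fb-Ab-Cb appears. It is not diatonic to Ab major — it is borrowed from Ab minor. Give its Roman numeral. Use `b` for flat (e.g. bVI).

Db is scale degree 4 in Ab major. The diatonic chord on degree 4 would be Db (IV), but Db–Fb–Ab–Cb is the minor-seventh chord from Ab minor. As a borrowed chord it is labeled iv7.

iv7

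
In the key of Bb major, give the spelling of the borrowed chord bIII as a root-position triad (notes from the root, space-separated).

The root of bIII is the lowered 3rd degree: D becomes Db. In Bb minor the chord on Db is Db–F–Ab.

Db F Ab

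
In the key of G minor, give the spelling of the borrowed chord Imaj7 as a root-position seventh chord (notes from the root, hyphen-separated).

G-B-D-F#

Imaj7 is built on scale degree 1, which is G in both G minor and its parallel. In G major the chord on G is G–B–D–F#.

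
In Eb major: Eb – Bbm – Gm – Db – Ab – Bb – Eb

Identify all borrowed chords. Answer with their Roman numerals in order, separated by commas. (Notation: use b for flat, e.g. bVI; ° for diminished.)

The diatonic triads in Eb major are Eb, Fm, Gm, Ab, Bb, Cm, Ddim. Eb, Gm, Ab and Bb all belong to that set. Bbm (Bb–Db–F) doesn't fit — on degree 5 Eb major would have Bb (V). Bbm is the degree-5 chord of Eb minor, so it is the borrowed v. But Db (Db–F–Ab) is foreign: the diatonic vii° on degree 7 is Ddim, whereas Db comes from Eb minor. It is labeled bVII.

v, bVII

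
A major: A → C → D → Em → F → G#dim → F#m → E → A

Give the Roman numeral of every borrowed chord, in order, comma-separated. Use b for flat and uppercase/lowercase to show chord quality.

In A major the diatonic chords are A, Bm, C#m, D, E, F#m, G#dim. A, D, G#dim, F#m and E are all diatonic. But C (C–E–G) is foreign: the diatonic iii on degree 3 is C#m, whereas C comes from A minor. It is labeled bIII. But Em (E–G–B) is foreign: the diatonic V on degree 5 is E, whereas Em comes from A minor. It is labeled v. But F (F–A–C) is foreign: the diatonic vi on degree 6 is F#m, whereas F comes from A minor. It is labeled bVI.

bIII, v, bVI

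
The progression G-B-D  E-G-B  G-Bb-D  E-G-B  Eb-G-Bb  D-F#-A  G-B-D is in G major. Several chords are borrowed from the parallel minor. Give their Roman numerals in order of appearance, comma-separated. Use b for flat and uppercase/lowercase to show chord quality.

i, bVI

In G major the diatonic chords are G, Am, Bm, C, D, Em, F#dim. G–B–D = G, E–G–B = Em and D–F#–A = D all belong to that set. G–Bb–D is not: scale degree 1 in G major carries G (I). In G minor the chord on that degree is Gm, so here it functions as i, borrowed from the parallel minor. Eb–G–Bb doesn't fit — on degree 6 G major would have Em (vi). Eb is the degree-6 chord of G minor, so it is the borrowed bVI.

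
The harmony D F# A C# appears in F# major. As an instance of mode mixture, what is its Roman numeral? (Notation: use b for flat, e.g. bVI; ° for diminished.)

bVImaj7

In F# major scale degree 6 is D#; D is its lowered form, from F# minor. Diatonically F# major has D#m (vi) on that degree; D–F#–A–C# is instead the major-seventh chord native to F# minor, so it takes the label bVImaj7.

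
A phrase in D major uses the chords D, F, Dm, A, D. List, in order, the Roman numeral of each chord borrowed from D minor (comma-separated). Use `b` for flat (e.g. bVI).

bIII, i

D major has the diatonic set D, Em, F#m, G, A, Bm, C#dim. D and A are both diatonic. F (F–A–C) is not: scale degree 3 in D major carries F#m (iii). In D minor the chord on that degree is F, so here it functions as bIII, borrowed from the parallel minor. Dm (D–F–A) doesn't fit — on degree 1 D major would have D (I). Dm is the degree-1 chord of D minor, so it is the borrowed i.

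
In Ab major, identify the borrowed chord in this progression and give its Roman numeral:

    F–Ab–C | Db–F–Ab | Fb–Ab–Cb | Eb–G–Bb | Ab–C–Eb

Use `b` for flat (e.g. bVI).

bVI

Ab major has the diatonic set Ab, Bbm, Cm, Db, Eb, Fm, Gdim. F–Ab–C = Fm, Db–F–Ab = Db, Eb–G–Bb = Eb and Ab–C–Eb = Ab are all diatonic. Fb–Ab–Cb is not: scale degree 6 in Ab major carries Fm (vi). In Ab minor the chord on that degree is Fb, so here it functions as bVI, borrowed from the parallel minor.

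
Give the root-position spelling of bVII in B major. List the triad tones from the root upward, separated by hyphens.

bVII is built on the lowered scale degree 7. In B major degree 7 is A#; lowered it becomes A. Stacking thirds in B minor on A gives A–C#–E.

A-C#-E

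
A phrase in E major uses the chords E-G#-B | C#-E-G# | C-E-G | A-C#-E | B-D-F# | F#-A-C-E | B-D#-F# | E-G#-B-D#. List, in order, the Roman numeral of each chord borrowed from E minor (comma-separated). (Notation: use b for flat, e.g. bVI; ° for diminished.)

bVI, v, iiø7

In E major the diatonic chords are E, F#m, G#m, A, B, C#m, D#dim. Of the given chords, E–G#–B = E, C#–E–G# = C#m, A–C#–E = A, B–D#–F# = B and E–G#–B–D# = Emaj7 are diatonic. But C–E–G is foreign: the diatonic vi on degree 6 is C#m, whereas C comes from E minor. It is labeled bVI. B–D–F# is not: scale degree 5 in E major carries B (V). In E minor the chord on that degree is Bm, so here it functions as v, borrowed from the parallel minor. F#–A–C–E doesn't fit — on degree 2 E major would have F#m (ii). F#m7b5 is the degree-2 chord of E minor, so it is the borrowed iiø7.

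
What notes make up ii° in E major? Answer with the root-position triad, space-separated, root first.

ii° is built on scale degree 2, which is F# in both E major and its parallel. Building the diminished chord from the parallel minor on F#: F#–A–C.

F# A C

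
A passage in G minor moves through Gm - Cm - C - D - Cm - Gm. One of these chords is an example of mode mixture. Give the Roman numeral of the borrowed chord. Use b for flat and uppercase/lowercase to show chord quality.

G minor has the diatonic set Gm, Adim, Bb, Cm, D, Eb, F (with V from harmonic minor). Gm, Cm and D are all diatonic. C (C–E–G) doesn't fit — on degree 4 G minor would have Cm (iv). C is the degree-4 chord of G major, so it is the borrowed IV.

IV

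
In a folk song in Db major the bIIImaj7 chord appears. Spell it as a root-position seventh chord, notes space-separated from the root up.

Fb Ab Cb Eb

bIIImaj7 is built on the lowered scale degree 3. In Db major degree 3 is F; lowered it becomes Fb. In Db minor the chord on Fb is Fb–Ab–Cb–Eb.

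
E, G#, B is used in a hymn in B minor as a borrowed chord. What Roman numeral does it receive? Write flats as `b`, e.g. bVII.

E is scale degree 4 in B minor. The diatonic chord on degree 4 would be Em (iv), but E–G#–B is the major chord from B major. As a borrowed chord it is labeled IV.

IV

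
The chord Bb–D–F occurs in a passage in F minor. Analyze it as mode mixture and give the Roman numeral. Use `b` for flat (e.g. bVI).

IV

The root Bb is the diatonic 4th degree of F minor; the borrowing shows in the chord quality. Diatonically F minor has Bbm (iv) on that degree; Bb–D–F is instead the major chord native to F major, so it takes the label IV.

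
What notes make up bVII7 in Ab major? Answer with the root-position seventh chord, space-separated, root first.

bVII7 is built on the lowered scale degree 7. In Ab major degree 7 is G; lowered it becomes Gb. Stacking thirds in Ab minor on Gb gives Gb–Bb–Db–Fb.

Gb Bb Db Fb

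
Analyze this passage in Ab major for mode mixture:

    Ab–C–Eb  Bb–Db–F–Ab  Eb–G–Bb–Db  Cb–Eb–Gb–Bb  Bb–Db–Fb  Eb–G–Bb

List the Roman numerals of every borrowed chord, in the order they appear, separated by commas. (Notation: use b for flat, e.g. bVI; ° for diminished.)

Ab major has the diatonic set Ab, Bbm, Cm, Db, Eb, Fm, Gdim. Ab–C–Eb = Ab, Bb–Db–F–Ab = Bbm7, Eb–G–Bb–Db = Eb7 and Eb–G–Bb = Eb all belong to that set. But Cb–Eb–Gb–Bb is foreign: the diatonic iii on degree 3 is Cm, whereas Cbmaj7 comes from Ab minor. It is labeled bIIImaj7. Bb–Db–Fb is not: scale degree 2 in Ab major carries Bbm (ii). In Ab minor the chord on that degree is Bbdim, so here it functions as ii°, borrowed from the parallel minor.

bIIImaj7, ii°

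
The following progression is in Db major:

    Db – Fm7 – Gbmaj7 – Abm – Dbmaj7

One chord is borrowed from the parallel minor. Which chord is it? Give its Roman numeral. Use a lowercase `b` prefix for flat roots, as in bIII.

v

In Db major the diatonic chords are Db, Ebm, Fm, Gb, Ab, Bbm, Cdim. Db, Fm7, Gbmaj7 and Dbmaj7 are all diatonic. Abm (Ab–Cb–Eb) is not: scale degree 5 in Db major carries Ab (V). In Db minor the chord on that degree is Abm, so here it functions as v, borrowed from the parallel minor.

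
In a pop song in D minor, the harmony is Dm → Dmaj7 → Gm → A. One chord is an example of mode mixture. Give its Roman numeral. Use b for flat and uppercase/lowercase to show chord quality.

The diatonic triads in D minor (with V from harmonic minor) are Dm, Edim, F, Gm, A, Bb, C. Of the given chords, Dm, Gm and A are diatonic. Dmaj7 (D–F#–A–C#) doesn't fit — on degree 1 D minor would have Dm (i). Dmaj7 is the degree-1 chord of D major, so it is the borrowed Imaj7.

Imaj7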